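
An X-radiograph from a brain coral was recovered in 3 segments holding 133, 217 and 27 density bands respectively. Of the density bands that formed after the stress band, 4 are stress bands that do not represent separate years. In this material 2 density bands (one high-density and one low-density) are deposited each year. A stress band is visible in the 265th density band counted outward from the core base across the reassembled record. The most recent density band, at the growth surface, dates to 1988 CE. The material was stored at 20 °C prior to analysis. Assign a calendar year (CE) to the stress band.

1934 CE

Total density bands = 133 + 217 + 27 = 377.
377 − 265 = 112 density bands lie beyond the stress band toward the growth surface.
Removing the 4 false density bands leaves 112 − 4 = 108 true density bands beyond the stress band.
108 density bands at 2 per year is 108 / 2 = 54 years.
Counting back 54 years from 1988 CE places the stress band in 1988 − 54 = 1934 CE.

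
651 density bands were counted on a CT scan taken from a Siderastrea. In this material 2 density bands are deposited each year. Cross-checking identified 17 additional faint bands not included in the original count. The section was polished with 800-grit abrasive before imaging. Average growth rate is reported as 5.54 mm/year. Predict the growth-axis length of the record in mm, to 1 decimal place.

Adjusted count: 651 + 17 = 668 density bands.
Dividing by 2 density bands per year: 668 / 2 = 334 years.
334 years at 5.54 mm/year gives 5.54 × 334 = 1850.4 mm.

1850.4 mm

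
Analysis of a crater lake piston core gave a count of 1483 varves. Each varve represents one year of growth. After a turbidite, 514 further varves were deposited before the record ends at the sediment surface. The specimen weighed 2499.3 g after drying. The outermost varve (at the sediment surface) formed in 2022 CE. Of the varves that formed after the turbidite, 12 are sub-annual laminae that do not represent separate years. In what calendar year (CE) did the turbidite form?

514 varves post-date the turbidite.
Excluding 12 false varves: 514 − 12 = 502.
2022 − 502 = 1520 CE.

1520 CE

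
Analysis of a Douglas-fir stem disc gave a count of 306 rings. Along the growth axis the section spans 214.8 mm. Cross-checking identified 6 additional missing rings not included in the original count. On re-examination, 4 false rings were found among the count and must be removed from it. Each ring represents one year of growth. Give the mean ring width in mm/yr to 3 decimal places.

True ring count = 306 − 4 + 6 = 308.
Extension rate ≈ 214.8 / 308 = 0.697 mm/yr.

0.697 mm/yr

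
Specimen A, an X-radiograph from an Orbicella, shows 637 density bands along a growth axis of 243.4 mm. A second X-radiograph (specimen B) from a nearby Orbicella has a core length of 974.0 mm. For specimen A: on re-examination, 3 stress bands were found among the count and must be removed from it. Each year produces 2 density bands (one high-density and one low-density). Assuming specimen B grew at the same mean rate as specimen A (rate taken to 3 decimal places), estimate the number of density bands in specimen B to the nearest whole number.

Specimen A: correcting the raw count gives 637 − 3 = 634 true density bands.
Specimen A: dividing by 2 density bands per year: 634 / 2 = 317 years.
A: Extension rate ≈ 243.4 / 317 = 0.768 mm per year.
Specimen B: 974.0 mm / 0.768 mm per year = 1268.23 years; at 2 density bands per year that is 1268.23 × 2 ≈ 2536 density bands.

2536 density bands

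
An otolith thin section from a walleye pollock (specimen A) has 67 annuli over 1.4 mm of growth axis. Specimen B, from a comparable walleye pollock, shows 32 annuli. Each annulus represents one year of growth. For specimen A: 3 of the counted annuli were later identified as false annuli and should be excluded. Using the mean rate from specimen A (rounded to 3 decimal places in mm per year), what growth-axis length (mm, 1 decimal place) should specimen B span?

0.7 mm

Specimen A: after corrections the count is 67 − 3 = 64 annuli.
A: Mean rate = 1.4 mm / 64 years ≈ 0.022 mm/year.
For B, 0.022 mm/year × 32 years = 0.7 mm.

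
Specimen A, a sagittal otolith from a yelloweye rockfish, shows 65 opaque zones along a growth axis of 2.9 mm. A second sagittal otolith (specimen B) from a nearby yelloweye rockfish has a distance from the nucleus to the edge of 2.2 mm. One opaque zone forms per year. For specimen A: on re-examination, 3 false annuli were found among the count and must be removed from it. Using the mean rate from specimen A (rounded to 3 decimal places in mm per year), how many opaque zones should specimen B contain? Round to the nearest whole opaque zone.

Specimen A: correcting the raw count gives 65 − 3 = 62 true opaque zones.
A: Extension rate ≈ 2.9 / 62 = 0.047 mm/year.
For B, 2.2 / 0.047 = 46.81 years ≈ 47 opaque zones.

47 opaque zones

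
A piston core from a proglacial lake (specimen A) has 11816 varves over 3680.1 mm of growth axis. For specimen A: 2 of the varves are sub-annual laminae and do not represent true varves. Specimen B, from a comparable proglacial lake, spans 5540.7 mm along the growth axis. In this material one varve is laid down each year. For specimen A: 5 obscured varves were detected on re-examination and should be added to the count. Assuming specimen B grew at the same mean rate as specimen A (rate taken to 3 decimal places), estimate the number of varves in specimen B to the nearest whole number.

17816 varves

Specimen A: after corrections the count is 11816 − 2 + 5 = 11819 varves.
A: Mean rate = 3680.1 mm / 11819 years ≈ 0.311 mm/year.
For B, 5540.7 / 0.311 = 17815.76 years ≈ 17816 varves.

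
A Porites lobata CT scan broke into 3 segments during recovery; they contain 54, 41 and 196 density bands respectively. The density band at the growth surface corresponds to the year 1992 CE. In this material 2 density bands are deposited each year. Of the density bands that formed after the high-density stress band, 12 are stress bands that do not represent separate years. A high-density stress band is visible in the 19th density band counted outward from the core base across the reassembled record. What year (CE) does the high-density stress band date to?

1862 CE

Total density bands = 54 + 41 + 196 = 291.
Between density band 19 and the growth surface there are 291 − 19 = 272 density bands.
272 − 12 false = 260 true density bands after the high-density stress band.
Dividing by 2 density bands per year: 260 / 2 = 130 years.
Counting back 130 years from 1992 CE places the high-density stress band in 1992 − 130 = 1862 CE.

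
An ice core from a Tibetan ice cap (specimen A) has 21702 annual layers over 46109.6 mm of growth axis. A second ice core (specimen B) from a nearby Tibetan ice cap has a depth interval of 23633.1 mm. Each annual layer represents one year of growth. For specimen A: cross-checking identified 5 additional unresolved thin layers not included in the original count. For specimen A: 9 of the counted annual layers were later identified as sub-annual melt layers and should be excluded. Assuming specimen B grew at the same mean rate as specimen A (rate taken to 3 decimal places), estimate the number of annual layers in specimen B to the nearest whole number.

11121 annual layers

Specimen A: adjusted count: 21702 − 9 + 5 = 21698 annual layers.
A: Mean rate = 46109.6 mm / 21698 years ≈ 2.125 mm per year.
For B, 23633.1 / 2.125 = 11121.46 years ≈ 11121 annual layers.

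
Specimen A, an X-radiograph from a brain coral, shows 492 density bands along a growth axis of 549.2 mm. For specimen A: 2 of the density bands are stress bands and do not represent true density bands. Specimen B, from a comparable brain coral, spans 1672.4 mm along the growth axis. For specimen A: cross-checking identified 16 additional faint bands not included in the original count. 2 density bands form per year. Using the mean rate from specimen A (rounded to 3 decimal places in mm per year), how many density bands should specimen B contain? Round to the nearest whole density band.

1541 density bands

Specimen A: after corrections the count is 492 − 2 + 16 = 506 density bands.
Specimen A: dividing by 2 density bands per year: 506 / 2 = 253 years.
A: Mean rate = 549.2 mm / 253 years ≈ 2.171 mm/yr.
For B, 1672.4 / 2.171 = 770.34 years; at 2 density bands per year that is 770.34 × 2 ≈ 1541 density bands.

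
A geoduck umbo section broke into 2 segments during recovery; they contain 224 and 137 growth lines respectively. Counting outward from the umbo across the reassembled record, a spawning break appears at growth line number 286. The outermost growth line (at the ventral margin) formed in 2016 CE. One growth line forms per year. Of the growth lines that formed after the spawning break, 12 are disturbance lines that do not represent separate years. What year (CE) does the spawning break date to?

1953 CE

Total growth lines = 224 + 137 = 361.
Between growth line 286 and the ventral margin there are 361 − 286 = 75 growth lines.
75 − 12 false = 63 true growth lines after the spawning break.
The growth line at the ventral margin is 2016 CE, so the spawning break dates to 2016 − 63 = 1953 CE.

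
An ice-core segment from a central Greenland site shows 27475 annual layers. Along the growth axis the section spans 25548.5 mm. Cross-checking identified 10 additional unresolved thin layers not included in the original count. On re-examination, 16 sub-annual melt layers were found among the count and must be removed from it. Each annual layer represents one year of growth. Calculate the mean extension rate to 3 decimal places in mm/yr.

0.930 mm/yr

Correcting the raw count gives 27475 − 16 + 10 = 27469 true annual layers.
Mean rate = 25548.5 mm / 27469 years ≈ 0.930 mm/yr.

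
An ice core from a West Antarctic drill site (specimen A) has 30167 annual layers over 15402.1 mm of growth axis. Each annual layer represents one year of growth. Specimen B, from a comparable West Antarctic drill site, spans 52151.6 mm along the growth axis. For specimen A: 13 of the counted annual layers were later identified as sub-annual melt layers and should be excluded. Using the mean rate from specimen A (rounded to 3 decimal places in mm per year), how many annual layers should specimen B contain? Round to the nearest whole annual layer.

102058 annual layers

Specimen A: correcting the raw count gives 30167 − 13 = 30154 true annual layers.
A: 15402.1 mm over 30154 years gives 15402.1 / 30154 ≈ 0.511 mm per year.
B spans 52151.6 / 0.511 = 102057.93 years ≈ 102058 annual layers.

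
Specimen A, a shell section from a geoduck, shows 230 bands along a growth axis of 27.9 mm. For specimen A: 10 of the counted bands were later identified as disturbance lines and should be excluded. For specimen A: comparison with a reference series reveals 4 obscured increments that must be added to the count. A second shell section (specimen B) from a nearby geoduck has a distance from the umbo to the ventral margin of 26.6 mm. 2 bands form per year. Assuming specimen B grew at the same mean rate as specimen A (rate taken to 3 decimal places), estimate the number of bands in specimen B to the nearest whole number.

214 bands

Specimen A: correcting the raw count gives 230 − 10 + 4 = 224 true bands.
Specimen A: 224 bands at 2 per year is 224 / 2 = 112 years.
A: Mean rate = 27.9 mm / 112 years ≈ 0.249 mm/yr.
B spans 26.6 / 0.249 = 106.83 years; at 2 bands per year that is 106.83 × 2 ≈ 214 bands.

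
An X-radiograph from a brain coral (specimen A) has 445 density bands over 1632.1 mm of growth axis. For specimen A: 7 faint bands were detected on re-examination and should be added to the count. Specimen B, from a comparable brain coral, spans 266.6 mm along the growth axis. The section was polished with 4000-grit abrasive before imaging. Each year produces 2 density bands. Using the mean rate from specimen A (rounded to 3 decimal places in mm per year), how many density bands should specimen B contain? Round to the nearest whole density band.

Specimen A: after corrections the count is 445 + 7 = 452 density bands.
Specimen A: with 2 density bands per year, 452 / 2 = 226 years.
A: Mean rate = 1632.1 mm / 226 years ≈ 7.222 mm/yr.
For B, 266.6 / 7.222 = 36.91 years; at 2 density bands per year that is 36.91 × 2 ≈ 74 density bands.

74 density bands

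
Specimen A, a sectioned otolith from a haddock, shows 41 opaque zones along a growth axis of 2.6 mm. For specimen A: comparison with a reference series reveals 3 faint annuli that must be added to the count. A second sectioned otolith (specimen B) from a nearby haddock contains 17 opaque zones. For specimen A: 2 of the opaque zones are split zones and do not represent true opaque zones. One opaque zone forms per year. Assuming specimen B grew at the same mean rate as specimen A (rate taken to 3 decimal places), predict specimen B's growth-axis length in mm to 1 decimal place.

1.1 mm

Specimen A: after corrections the count is 41 − 2 + 3 = 42 opaque zones.
A: 2.6 mm over 42 years gives 2.6 / 42 ≈ 0.062 mm per year.
Length of B = 0.062 × 17 = 1.1 mm.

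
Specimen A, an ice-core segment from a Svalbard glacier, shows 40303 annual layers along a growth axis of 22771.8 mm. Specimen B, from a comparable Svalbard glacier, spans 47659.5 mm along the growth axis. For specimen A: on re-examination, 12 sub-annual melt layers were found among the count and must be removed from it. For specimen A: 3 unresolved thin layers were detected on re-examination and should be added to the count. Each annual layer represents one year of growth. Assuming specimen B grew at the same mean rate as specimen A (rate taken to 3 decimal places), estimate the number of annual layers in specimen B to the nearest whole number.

Specimen A: adjusted count: 40303 − 12 + 3 = 40294 annual layers.
A: Extension rate ≈ 22771.8 / 40294 = 0.565 mm/year.
B spans 47659.5 / 0.565 = 84353.10 years ≈ 84353 annual layers.

84353 annual layers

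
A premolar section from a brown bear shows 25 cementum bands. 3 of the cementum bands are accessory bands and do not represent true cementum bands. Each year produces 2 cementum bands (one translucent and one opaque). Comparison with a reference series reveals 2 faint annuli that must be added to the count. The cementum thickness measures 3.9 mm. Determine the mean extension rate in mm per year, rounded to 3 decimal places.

After corrections the count is 25 − 3 + 2 = 24 cementum bands.
24 cementum bands at 2 per year is 24 / 2 = 12 years.
Mean rate = 3.9 mm / 12 years ≈ 0.325 mm per year.

0.325 mm per year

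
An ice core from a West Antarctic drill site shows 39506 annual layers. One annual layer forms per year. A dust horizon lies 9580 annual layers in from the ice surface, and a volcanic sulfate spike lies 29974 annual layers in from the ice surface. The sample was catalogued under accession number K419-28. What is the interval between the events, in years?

The two markers are separated by 29974 − 9580 = 20394 annual layers.
One annual layer per year makes the interval 20394 years.

20394 years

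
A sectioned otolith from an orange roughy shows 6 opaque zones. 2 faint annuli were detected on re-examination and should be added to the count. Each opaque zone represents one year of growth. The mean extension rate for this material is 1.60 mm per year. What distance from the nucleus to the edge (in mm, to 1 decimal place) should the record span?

Adjusted count: 6 + 2 = 8 opaque zones.
Predicted length = 1.60 mm/year × 8 years = 12.8 mm.

12.8 mm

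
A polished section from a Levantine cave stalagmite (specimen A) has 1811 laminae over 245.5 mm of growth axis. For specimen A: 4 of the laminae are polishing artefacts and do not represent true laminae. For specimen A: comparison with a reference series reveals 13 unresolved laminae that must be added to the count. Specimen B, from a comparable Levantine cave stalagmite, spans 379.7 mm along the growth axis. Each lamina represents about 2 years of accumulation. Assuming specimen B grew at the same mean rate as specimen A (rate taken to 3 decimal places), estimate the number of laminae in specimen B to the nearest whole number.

2834 laminae

Specimen A: correcting the raw count gives 1811 − 4 + 13 = 1820 true laminae.
Specimen A: 1820 laminae at 2 years each span 1820 × 2 = 3640 years.
A: Extension rate ≈ 245.5 / 3640 = 0.067 mm per year.
For B, 379.7 / 0.067 = 5667.16 years; at 2 years per lamina that is 5667.16 / 2 ≈ 2834 laminae.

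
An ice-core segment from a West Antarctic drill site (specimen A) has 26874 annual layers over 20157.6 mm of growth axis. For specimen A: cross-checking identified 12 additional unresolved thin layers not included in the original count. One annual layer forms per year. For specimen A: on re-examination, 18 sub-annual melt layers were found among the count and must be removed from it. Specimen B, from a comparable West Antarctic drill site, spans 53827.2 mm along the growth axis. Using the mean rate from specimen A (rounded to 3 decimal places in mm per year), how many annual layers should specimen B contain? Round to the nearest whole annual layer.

Specimen A: adjusted count: 26874 − 18 + 12 = 26868 annual layers.
A: Extension rate ≈ 20157.6 / 26868 = 0.750 mm per year.
Specimen B: 53827.2 mm / 0.750 mm per year = 71769.60 years ≈ 71770 annual layers.

71770 annual layers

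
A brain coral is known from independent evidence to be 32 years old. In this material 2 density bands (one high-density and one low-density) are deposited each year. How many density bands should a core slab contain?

64 density bands

Expected density bands: 32 × 2 = 64.
So 64 density bands should be present.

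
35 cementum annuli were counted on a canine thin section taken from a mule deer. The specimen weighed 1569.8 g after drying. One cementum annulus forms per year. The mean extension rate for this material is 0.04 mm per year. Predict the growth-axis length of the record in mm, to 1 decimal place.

1.4 mm

35 years of growth are recorded.
35 years at 0.04 mm/year gives 0.04 × 35 = 1.4 mm.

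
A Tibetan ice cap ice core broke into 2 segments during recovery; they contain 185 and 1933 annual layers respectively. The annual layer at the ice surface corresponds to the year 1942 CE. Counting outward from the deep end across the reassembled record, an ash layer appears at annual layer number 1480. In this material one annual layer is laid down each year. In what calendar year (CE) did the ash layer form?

Total annual layers = 185 + 1933 = 2118.
Between annual layer 1480 and the ice surface there are 2118 − 1480 = 638 annual layers.
The annual layer at the ice surface is 1942 CE, so the ash layer dates to 1942 − 638 = 1304 CE.

1304 CE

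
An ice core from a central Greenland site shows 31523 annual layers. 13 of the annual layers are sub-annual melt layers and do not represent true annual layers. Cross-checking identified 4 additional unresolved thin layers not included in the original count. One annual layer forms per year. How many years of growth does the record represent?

After corrections the count is 31523 − 13 + 4 = 31514 annual layers.
With a one-to-one annual layer periodicity this is 31514 years.

31514 years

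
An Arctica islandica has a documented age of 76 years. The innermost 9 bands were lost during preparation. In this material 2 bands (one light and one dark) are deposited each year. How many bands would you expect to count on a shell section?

With 2 bands per year, 76 years would produce 76 × 2 = 152 bands.
Less the 9 uncaptured bands: 152 − 9 = 143.

143 bands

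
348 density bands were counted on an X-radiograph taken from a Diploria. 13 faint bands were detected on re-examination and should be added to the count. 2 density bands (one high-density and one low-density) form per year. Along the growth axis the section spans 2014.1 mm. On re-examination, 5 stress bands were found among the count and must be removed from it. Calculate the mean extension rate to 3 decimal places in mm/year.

11.315 mm/year

Adjusted count: 348 − 5 + 13 = 356 density bands.
Dividing by 2 density bands per year: 356 / 2 = 178 years.
Mean rate = 2014.1 mm / 178 years ≈ 11.315 mm/year.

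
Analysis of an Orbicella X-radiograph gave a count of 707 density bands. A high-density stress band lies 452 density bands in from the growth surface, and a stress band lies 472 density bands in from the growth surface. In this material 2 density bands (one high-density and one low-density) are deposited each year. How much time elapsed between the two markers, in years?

472 − 452 = 20 density bands lie between the two events.
With 2 density bands per year, 20 / 2 = 10 years.

10 years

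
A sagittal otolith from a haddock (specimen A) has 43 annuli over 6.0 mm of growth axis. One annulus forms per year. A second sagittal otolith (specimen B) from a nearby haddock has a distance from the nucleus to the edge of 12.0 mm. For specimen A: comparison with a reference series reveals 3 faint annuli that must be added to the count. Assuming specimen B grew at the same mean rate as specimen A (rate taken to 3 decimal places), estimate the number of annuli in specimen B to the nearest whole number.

Specimen A: true annulus count = 43 + 3 = 46.
A: Extension rate ≈ 6.0 / 46 = 0.130 mm/yr.
Specimen B: 12.0 mm / 0.130 mm per year = 92.31 years ≈ 92 annuli.

92 annuli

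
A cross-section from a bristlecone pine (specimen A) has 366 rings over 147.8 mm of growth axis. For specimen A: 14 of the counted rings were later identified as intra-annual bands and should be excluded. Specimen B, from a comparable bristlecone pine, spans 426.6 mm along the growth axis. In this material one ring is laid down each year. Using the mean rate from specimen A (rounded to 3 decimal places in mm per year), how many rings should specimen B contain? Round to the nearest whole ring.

1016 rings

Specimen A: correcting the raw count gives 366 − 14 = 352 true rings.
A: 147.8 mm over 352 years gives 147.8 / 352 ≈ 0.420 mm/yr.
For B, 426.6 / 0.420 = 1015.71 years ≈ 1016 rings.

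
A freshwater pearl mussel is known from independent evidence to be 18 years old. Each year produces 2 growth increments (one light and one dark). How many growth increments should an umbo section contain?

36 growth increments

With 2 growth increments per year, 18 years would produce 18 × 2 = 36 growth increments.
So 36 growth increments should be present.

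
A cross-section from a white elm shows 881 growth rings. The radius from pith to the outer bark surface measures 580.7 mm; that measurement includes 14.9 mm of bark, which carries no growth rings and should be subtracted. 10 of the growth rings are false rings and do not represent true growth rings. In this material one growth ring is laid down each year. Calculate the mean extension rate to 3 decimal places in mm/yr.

0.650 mm/yr

After corrections the count is 881 − 10 = 871 growth rings.
Net length = 580.7 − 14.9 = 565.8 mm.
Mean rate = 565.8 mm / 871 years ≈ 0.650 mm/yr.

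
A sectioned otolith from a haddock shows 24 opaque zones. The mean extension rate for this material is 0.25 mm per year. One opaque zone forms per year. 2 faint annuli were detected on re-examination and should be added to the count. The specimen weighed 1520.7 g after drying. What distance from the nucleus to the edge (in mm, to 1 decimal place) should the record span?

After corrections the count is 24 + 2 = 26 opaque zones.
26 years at 0.25 mm/year gives 0.25 × 26 = 6.5 mm.

6.5 mm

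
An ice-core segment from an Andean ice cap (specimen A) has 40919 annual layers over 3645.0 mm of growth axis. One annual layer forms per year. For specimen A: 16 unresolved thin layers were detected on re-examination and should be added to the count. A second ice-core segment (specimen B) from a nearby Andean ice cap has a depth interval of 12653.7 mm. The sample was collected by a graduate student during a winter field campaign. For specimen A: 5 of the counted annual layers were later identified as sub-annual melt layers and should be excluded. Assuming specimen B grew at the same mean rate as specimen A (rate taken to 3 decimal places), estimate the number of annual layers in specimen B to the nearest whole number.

142176 annual layers

Specimen A: correcting the raw count gives 40919 − 5 + 16 = 40930 true annual layers.
A: Extension rate ≈ 3645.0 / 40930 = 0.089 mm/year.
Specimen B: 12653.7 mm / 0.089 mm per year = 142176.40 years ≈ 142176 annual layers.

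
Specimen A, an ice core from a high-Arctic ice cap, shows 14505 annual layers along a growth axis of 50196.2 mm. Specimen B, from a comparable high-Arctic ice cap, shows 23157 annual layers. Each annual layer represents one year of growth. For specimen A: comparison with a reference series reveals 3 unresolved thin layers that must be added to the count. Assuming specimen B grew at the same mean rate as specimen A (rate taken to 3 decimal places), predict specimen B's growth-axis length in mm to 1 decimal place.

80123.2 mm

Specimen A: adjusted count: 14505 + 3 = 14508 annual layers.
A: Extension rate ≈ 50196.2 / 14508 = 3.460 mm per year.
Length of B = 3.460 × 23157 = 80123.2 mm.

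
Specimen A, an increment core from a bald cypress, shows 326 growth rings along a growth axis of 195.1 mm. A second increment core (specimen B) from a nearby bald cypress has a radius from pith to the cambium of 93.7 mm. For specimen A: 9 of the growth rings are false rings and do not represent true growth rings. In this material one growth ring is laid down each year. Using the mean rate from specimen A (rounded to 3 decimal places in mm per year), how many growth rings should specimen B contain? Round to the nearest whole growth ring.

152 growth rings

Specimen A: after corrections the count is 326 − 9 = 317 growth rings.
A: 195.1 mm over 317 years gives 195.1 / 317 ≈ 0.615 mm/yr.
Specimen B: 93.7 mm / 0.615 mm per year = 152.36 years ≈ 152 growth rings.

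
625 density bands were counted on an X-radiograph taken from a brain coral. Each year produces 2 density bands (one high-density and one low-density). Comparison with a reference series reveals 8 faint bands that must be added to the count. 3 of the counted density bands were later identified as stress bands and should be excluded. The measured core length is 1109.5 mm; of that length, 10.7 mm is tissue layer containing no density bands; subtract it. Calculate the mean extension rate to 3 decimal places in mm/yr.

True density band count = 625 − 3 + 8 = 630.
With 2 density bands per year, 630 / 2 = 315 years.
Removing the 10.7 mm offcut leaves 1109.5 − 10.7 = 1098.8 mm.
1098.8 mm over 315 years gives 1098.8 / 315 ≈ 3.488 mm/yr.

3.488 mm/yr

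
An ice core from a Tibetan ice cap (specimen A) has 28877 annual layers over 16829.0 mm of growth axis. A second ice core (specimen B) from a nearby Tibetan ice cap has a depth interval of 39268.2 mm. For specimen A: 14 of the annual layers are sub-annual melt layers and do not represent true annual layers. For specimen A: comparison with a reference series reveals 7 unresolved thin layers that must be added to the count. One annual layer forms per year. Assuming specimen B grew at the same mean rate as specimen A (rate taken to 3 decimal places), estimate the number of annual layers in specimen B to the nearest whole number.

Specimen A: true annual layer count = 28877 − 14 + 7 = 28870.
A: 16829.0 mm over 28870 years gives 16829.0 / 28870 ≈ 0.583 mm/yr.
Specimen B: 39268.2 mm / 0.583 mm per year = 67355.40 years ≈ 67355 annual layers.

67355 annual layers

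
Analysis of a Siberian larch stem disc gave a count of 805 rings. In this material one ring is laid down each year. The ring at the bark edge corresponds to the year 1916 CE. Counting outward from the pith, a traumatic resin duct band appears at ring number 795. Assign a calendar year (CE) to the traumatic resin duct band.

Between ring 795 and the bark edge there are 805 − 795 = 10 rings.
The ring at the bark edge is 1916 CE, so the traumatic resin duct band dates to 1916 − 10 = 1906 CE.

1906 CE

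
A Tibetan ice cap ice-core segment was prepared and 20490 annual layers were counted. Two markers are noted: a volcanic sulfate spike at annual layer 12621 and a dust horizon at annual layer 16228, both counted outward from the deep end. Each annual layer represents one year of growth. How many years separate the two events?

16228 − 12621 = 3607 annual layers lie between the two events.
That is 3607 years at one annual layer per year.

3607 years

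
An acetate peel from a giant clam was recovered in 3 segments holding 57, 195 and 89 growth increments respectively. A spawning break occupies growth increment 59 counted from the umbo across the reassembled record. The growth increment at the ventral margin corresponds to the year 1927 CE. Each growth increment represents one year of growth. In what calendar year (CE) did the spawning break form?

Total growth increments = 57 + 195 + 89 = 341.
341 − 59 = 282 growth increments lie beyond the spawning break toward the ventral margin.
The growth increment at the ventral margin is 1927 CE, so the spawning break dates to 1927 − 282 = 1645 CE.

1645 CE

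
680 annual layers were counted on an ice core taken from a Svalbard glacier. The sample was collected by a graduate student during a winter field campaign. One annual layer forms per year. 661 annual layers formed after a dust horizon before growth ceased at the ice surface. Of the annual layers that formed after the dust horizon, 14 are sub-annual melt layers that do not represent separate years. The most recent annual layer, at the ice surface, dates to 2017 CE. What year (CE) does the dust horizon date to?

661 annual layers formed after the dust horizon.
661 − 14 false = 647 true annual layers after the dust horizon.
2017 − 647 = 1370 CE.

1370 CE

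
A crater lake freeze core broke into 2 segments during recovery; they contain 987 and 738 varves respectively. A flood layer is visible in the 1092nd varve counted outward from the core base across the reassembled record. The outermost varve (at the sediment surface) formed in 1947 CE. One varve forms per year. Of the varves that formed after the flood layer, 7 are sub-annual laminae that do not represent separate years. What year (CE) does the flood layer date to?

Total varves = 987 + 738 = 1725.
1725 − 1092 = 633 varves lie beyond the flood layer toward the sediment surface.
Removing the 7 false varves leaves 633 − 7 = 626 true varves beyond the flood layer.
1947 − 626 = 1321 CE.

1321 CE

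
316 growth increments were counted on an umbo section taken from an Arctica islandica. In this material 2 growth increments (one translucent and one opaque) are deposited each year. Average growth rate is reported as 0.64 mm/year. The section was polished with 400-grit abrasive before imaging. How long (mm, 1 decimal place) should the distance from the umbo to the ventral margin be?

101.1 mm

316 growth increments at 2 per year is 316 / 2 = 158 years.
Predicted length = 0.64 mm/year × 158 years = 101.1 mm.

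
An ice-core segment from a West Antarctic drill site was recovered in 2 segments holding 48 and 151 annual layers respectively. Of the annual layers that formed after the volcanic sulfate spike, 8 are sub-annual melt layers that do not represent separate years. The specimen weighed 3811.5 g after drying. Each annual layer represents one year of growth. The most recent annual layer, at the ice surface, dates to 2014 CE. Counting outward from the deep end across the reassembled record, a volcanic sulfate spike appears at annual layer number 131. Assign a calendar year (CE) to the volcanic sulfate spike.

Total annual layers = 48 + 151 = 199.
Between annual layer 131 and the ice surface there are 199 − 131 = 68 annual layers.
Excluding 8 false annual layers: 68 − 8 = 60.
The annual layer at the ice surface is 2014 CE, so the volcanic sulfate spike dates to 2014 − 60 = 1954 CE.

1954 CE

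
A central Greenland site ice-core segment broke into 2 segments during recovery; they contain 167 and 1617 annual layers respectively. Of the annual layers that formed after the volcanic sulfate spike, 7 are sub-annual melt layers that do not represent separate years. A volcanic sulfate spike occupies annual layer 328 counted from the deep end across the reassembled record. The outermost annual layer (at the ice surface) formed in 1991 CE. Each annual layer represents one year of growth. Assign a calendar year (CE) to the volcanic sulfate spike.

Total annual layers = 167 + 1617 = 1784.
The volcanic sulfate spike sits at annual layer 328 from the deep end, so 1784 − 328 = 1456 annual layers formed after it.
Excluding 7 false annual layers: 1456 − 7 = 1449.
The annual layer at the ice surface is 1991 CE, so the volcanic sulfate spike dates to 1991 − 1449 = 542 CE.

542 CE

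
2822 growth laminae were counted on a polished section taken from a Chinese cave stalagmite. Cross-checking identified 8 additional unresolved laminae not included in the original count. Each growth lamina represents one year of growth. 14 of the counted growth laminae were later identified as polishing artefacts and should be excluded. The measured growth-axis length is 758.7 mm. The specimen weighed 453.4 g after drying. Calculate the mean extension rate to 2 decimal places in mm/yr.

0.27 mm/yr

Correcting the raw count gives 2822 − 14 + 8 = 2816 true growth laminae.
Extension rate ≈ 758.7 / 2816 = 0.27 mm/yr.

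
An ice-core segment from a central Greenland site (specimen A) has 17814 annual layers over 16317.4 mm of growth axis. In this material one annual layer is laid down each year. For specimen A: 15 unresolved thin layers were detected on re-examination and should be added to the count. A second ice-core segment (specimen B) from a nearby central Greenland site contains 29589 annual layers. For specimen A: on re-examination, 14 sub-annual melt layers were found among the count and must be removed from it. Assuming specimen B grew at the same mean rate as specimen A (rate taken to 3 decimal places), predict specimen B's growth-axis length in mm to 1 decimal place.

27103.5 mm

Specimen A: true annual layer count = 17814 − 14 + 15 = 17815.
A: Mean rate = 16317.4 mm / 17815 years ≈ 0.916 mm per year.
B's length ≈ 0.916 × 29589 = 27103.5 mm.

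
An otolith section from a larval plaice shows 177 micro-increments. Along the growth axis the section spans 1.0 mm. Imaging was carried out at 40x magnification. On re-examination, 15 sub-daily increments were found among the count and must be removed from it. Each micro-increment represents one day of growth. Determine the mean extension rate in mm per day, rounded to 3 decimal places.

0.006 mm per day

True micro-increment count = 177 − 15 = 162.
Mean rate = 1.0 mm / 162 days ≈ 0.006 mm per day.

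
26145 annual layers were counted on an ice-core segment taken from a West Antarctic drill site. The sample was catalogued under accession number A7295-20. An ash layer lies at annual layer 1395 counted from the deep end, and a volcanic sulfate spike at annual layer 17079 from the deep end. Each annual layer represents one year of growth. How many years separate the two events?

15684 years

The two markers are separated by 17079 − 1395 = 15684 annual layers.
One annual layer per year makes the interval 15684 years.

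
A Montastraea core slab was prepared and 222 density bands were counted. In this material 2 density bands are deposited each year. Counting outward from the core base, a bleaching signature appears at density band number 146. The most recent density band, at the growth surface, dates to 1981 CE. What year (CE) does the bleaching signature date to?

1943 CE

222 − 146 = 76 density bands lie beyond the bleaching signature toward the growth surface.
76 density bands at 2 per year is 76 / 2 = 38 years.
1981 − 38 = 1943 CE.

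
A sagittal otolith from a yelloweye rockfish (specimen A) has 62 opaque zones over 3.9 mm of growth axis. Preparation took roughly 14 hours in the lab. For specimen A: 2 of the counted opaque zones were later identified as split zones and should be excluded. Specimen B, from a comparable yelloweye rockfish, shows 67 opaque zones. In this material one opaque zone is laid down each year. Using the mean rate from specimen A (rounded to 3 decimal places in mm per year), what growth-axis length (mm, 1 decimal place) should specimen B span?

4.4 mm

Specimen A: after corrections the count is 62 − 2 = 60 opaque zones.
A: Mean rate = 3.9 mm / 60 years ≈ 0.065 mm per year.
B's length ≈ 0.065 × 67 = 4.4 mm.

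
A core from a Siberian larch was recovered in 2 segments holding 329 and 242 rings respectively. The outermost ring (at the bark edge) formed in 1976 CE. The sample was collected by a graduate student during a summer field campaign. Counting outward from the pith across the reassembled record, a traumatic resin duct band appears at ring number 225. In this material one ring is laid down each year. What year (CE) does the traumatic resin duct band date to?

Total rings = 329 + 242 = 571.
571 − 225 = 346 rings lie beyond the traumatic resin duct band toward the bark edge.
Counting back 346 years from 1976 CE places the traumatic resin duct band in 1976 − 346 = 1630 CE.

1630 CE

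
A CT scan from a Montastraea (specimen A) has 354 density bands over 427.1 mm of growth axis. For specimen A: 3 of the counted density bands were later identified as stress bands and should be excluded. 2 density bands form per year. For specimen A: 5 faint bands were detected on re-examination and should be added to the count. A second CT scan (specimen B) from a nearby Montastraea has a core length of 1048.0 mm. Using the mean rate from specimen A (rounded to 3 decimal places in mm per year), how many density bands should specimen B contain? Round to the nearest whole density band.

Specimen A: true density band count = 354 − 3 + 5 = 356.
Specimen A: with 2 density bands per year, 356 / 2 = 178 years.
A: 427.1 mm over 178 years gives 427.1 / 178 ≈ 2.399 mm/year.
B spans 1048.0 / 2.399 = 436.85 years; at 2 density bands per year that is 436.85 × 2 ≈ 874 density bands.

874 density bands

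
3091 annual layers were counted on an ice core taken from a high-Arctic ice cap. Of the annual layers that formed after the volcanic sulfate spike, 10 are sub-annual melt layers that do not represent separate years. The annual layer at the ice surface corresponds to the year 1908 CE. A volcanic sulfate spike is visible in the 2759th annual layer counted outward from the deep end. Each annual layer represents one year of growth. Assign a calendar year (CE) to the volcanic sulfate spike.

1586 CE

Between annual layer 2759 and the ice surface there are 3091 − 2759 = 332 annual layers.
Excluding 10 false annual layers: 332 − 10 = 322.
The annual layer at the ice surface is 1908 CE, so the volcanic sulfate spike dates to 1908 − 322 = 1586 CE.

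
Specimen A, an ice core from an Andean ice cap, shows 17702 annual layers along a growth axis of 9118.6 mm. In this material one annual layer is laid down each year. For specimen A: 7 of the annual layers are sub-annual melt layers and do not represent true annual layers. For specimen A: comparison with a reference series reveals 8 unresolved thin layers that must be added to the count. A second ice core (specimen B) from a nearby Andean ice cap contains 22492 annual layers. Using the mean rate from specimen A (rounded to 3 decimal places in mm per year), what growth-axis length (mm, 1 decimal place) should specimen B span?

Specimen A: after corrections the count is 17702 − 7 + 8 = 17703 annual layers.
A: 9118.6 mm over 17703 years gives 9118.6 / 17703 ≈ 0.515 mm per year.
B's length ≈ 0.515 × 22492 = 11583.4 mm.

11583.4 mm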